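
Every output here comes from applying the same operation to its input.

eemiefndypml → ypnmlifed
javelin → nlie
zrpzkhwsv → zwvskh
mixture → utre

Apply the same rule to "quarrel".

rrle

In each case the input is transformed by: delete the first 3 characters, then sort the characters into reverse alphabetical order.
"quarrel" → "rrel" → "rrle".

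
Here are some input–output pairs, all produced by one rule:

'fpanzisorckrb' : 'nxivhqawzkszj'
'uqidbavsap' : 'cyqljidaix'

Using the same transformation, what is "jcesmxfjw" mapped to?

The transformation: shift every letter 8 places forward in the alphabet (wrapping around).
For "jcesmxfjw" the result is "rkmaufnre".

rkmaufnre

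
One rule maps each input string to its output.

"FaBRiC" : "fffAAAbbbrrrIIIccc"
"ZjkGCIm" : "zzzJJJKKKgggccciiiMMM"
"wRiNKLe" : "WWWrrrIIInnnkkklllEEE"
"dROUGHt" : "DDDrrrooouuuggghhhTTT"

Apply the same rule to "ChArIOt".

In each case the input is transformed by: repeat every character 3 times, then flip the case of every letter.
"ChArIOt" → "cccHHHaaaRRRiiioooTTT".

cccHHHaaaRRRiiioooTTT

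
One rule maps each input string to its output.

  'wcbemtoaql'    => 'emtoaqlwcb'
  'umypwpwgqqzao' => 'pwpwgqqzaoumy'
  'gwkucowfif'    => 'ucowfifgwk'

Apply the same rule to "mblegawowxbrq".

egawowxbrqmbl

The rule is to move the first 3 characters to the end (rotate left by 3).
So "mblegawowxbrq" becomes "egawowxbrqmbl".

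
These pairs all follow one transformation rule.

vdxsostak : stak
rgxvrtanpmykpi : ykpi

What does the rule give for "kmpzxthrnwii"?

nwii

Each output is the input with this applied: keep only the last 4 characters.
For "kmpzxthrnwii" the result is "nwii".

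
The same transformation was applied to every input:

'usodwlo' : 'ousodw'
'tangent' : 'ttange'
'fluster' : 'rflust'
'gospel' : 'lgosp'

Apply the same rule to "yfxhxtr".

ryfxhx

The transformation: move the last 2 characters to the front (rotate right by 2), then delete the first character.
Starting from "yfxhxtr": after the first operation, "tryfxhx"; after the second, "ryfxhx".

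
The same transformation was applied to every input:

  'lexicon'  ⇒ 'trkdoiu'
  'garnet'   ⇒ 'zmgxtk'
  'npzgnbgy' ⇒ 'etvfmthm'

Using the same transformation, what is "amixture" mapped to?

In each case the input is transformed by: shift every letter 6 places forward in the alphabet (wrapping around), then move the last character to the front.
Applying both steps to "amixture": "gsodzaxk", then "kgsodzax".

kgsodzax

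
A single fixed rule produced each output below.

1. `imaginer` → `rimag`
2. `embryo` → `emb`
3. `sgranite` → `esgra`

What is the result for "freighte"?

The transformation: swap the front and back halves of the string, then delete the first 3 characters.
For "freighte", step one produces "ghtefrei"; step two turns that into "efrei".

efrei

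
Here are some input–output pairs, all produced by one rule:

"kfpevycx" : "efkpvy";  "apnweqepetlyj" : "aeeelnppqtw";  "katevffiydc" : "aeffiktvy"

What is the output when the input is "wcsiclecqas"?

Rule — delete the last 2 characters, then sort the characters into alphabetical order.
On "wcsiclecqas": the first step gives "wcsiclecq", and the second then gives "ccceilqsw".

ccceilqsw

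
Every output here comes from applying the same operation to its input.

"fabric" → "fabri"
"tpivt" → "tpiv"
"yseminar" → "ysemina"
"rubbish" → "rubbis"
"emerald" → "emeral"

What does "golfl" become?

Rule — delete the last character.
Doing the same to "golfl": "golf".

golf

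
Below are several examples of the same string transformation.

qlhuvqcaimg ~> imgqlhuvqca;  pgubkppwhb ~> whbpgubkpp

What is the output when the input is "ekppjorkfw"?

The transformation: move the last 3 characters to the front (rotate right by 3).
For "ekppjorkfw" the result is "kfwekppjor".

kfwekppjor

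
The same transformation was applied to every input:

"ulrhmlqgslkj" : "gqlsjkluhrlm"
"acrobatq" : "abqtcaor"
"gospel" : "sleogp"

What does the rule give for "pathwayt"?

Each output is the input with this applied: swap each adjacent pair of characters (1↔2, 3↔4, ...), then swap the front and back halves of the string.
Applying both steps to "pathwayt": "aphtawty", then "awtyapht".

awtyapht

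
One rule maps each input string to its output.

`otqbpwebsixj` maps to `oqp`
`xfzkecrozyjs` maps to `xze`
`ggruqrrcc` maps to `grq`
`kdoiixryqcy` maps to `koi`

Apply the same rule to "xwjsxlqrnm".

xjx

Looking at the pairs, the operation is to keep every other character starting from the first (positions 1st, 3rd, 5th, ...), then keep only the first 3 characters.
On "xwjsxlqrnm": the first step gives "xjxqn", and the second then gives "xjx".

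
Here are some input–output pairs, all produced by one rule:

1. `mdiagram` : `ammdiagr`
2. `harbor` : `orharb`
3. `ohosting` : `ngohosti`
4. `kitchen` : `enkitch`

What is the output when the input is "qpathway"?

ayqpathw

The pattern: move the last 2 characters to the front (rotate right by 2).
"qpathway" → "ayqpathw".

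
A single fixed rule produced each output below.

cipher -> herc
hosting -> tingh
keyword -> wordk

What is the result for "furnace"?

The pattern: move the first 3 characters to the end (rotate left by 3), then delete the last 2 characters.
Starting from "furnace": after the first operation, "nacefur"; after the second, "nacef".
(Check on "hosting": → "tinghos" → "tingh" ✓)

nacef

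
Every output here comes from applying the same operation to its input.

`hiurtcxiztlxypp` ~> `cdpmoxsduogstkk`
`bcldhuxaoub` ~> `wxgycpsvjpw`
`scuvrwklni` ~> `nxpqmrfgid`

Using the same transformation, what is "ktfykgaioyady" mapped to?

foatfbvdjtvyt

What's happening: shift every letter 5 places backward in the alphabet (wrapping around).
Doing the same to "ktfykgaioyady": "foatfbvdjtvyt".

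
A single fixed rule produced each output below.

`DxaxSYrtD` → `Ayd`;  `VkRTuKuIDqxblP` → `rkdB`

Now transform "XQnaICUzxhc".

The transformation: flip the case of every letter, then keep one character in every 3, starting at position 3 (positions 3rd, 6th, 9th, ...).
For "XQnaICUzxhc", step one produces "xqNAicuZXHC"; step two turns that into "NcX".

NcX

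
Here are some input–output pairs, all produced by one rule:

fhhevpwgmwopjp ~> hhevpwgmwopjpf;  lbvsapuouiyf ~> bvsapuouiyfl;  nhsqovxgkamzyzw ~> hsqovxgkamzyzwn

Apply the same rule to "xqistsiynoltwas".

The transformation: move the first character to the end.
On "xqistsiynoltwas" that produces "qistsiynoltwasx".

qistsiynoltwasx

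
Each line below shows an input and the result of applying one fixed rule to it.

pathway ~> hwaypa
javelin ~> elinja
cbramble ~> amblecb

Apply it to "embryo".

ryoem

Looking at the pairs, the operation is to move the first 3 characters to the end (rotate left by 3), then delete the last character.
"embryo" → "ryoem".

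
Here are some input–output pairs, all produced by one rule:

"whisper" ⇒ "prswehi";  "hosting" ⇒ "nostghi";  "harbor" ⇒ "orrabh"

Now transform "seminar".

mnrsaei

The rule is to sort the characters into alphabetical order, then move the first 3 characters to the end (rotate left by 3).
On "seminar": the first step gives "aeimnrs", and the second then gives "mnrsaei".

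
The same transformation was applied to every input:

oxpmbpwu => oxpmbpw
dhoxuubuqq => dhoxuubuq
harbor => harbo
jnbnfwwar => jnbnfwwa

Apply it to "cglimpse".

Looking at the pairs, the operation is to delete the last character.
For "cglimpse" the result is "cglimps".

cglimps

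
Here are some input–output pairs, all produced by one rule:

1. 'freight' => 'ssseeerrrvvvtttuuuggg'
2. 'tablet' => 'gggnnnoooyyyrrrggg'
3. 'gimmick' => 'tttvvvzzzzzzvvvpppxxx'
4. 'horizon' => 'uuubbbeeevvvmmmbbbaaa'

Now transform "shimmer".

fffuuuvvvzzzzzzrrreee

Each output is the input with this applied: repeat every character 3 times, then shift every letter 13 places forward in the alphabet (wrapping around) — i.e. ROT13.
"shimmer" → "ssshhhiiimmmmmmeeerrr" → "fffuuuvvvzzzzzzrrreee".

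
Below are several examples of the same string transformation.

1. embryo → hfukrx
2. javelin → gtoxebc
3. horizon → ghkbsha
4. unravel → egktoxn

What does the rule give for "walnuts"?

What's happening: swap the first and last characters, then shift every letter 7 places backward in the alphabet (wrapping around).
On "walnuts": the first step gives "salnutw", and the second then gives "ltegnmp".

ltegnmp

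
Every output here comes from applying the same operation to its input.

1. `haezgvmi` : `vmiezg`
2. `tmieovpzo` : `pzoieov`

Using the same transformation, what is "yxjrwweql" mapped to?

eqljrww

What's happening: delete the first 2 characters, then move the last 3 characters to the front (rotate right by 3).
"yxjrwweql" → "jrwweql" → "eqljrww".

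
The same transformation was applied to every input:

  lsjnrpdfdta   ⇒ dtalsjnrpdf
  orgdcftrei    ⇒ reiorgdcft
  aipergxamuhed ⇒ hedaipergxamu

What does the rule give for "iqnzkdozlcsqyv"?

qyviqnzkdozlcs

The transformation: move the last 3 characters to the front (rotate right by 3).
On "iqnzkdozlcsqyv" that produces "qyviqnzkdozlcs".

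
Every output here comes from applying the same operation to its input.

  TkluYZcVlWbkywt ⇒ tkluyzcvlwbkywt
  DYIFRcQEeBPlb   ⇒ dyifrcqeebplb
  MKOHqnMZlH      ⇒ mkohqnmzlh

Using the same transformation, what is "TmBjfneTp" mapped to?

The pattern: convert every letter to lowercase.
Applying that to "TmBjfneTp" gives "tmbjfnetp".

tmbjfnetp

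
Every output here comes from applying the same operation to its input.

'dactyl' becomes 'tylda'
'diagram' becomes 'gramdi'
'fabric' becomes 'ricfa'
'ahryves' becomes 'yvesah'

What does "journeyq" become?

The transformation: move the first 2 characters to the end (rotate left by 2), then delete the first character.
On "journeyq": the first step gives "urneyqjo", and the second then gives "rneyqjo".

rneyqjo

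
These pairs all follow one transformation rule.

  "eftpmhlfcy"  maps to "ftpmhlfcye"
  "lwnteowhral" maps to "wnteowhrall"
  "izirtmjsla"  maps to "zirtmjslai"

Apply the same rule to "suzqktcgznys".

Each output is the input with this applied: move the first character to the end.
"suzqktcgznys" → "uzqktcgznyss".

uzqktcgznyss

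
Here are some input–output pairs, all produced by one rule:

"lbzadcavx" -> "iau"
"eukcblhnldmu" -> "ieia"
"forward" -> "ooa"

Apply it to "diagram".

Each output is the input with this applied: shift every letter 3 places backward in the alphabet (wrapping around), then keep only the vowels.
For "diagram", step one produces "afxdoxj"; step two turns that into "ao".
(Check on "lbzadcavx": → "iywxazxsu" → "iau" ✓)

ao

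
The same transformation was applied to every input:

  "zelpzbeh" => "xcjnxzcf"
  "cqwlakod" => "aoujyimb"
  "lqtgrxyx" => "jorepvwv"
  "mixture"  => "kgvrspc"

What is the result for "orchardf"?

In each case the input is transformed by: shift every letter 2 places backward in the alphabet (wrapping around).
Doing the same to "orchardf": "mpafypbd".

mpafypbd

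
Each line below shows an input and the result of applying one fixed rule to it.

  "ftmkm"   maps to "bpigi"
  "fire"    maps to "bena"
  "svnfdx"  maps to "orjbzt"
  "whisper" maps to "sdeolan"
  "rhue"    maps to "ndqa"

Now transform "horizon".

Rule — shift every letter 4 places backward in the alphabet (wrapping around).
On "horizon" that produces "dknevkj".

dknevkj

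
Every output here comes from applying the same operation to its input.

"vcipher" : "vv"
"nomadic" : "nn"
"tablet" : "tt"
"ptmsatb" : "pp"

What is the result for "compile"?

Looking at the pairs, the operation is to repeat every character 3 times, then keep only the first 2 characters.
Working it through for "compile": intermediate "cccooommmpppiiillleee", final "cc".
(Check on "vcipher": → "vvvccciiippphhheeerrr" → "vv" ✓)

cc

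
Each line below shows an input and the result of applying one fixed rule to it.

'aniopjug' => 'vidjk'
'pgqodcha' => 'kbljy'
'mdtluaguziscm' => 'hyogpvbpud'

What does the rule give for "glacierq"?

Looking at the pairs, the operation is to delete the last 3 characters, then shift every letter 5 places backward in the alphabet (wrapping around).
For "glacierq", step one produces "glaci"; step two turns that into "bgvxd".

bgvxd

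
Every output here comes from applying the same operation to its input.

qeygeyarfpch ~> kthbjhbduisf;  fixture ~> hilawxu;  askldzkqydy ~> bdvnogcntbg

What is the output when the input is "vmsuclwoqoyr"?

In each case the input is transformed by: move the last character to the front, then shift every letter 3 places forward in the alphabet (wrapping around).
So "vmsuclwoqoyr" becomes "uypvxfozrtrb".
(Check on "fixture": → "efixtur" → "hilawxu" ✓)

uypvxfozrtrb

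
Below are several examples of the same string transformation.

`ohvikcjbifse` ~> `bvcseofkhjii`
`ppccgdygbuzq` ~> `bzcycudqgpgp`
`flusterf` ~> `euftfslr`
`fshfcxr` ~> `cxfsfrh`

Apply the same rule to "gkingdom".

What's happening: sort the characters into alphabetical order, then take characters alternately from the front and the back (1st, last, 2nd, 2nd-last, ...).
For "gkingdom", step one produces "dggikmno"; step two turns that into "dogngmik".
(Check on "ppccgdygbuzq": → "bccdggppquyz" → "bzcycudqgpgp" ✓)

dogngmik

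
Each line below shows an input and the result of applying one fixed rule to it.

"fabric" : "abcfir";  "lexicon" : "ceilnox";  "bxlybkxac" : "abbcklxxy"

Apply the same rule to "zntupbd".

The pattern: sort the characters into alphabetical order.
For "zntupbd" the result is "bdnptuz".

bdnptuz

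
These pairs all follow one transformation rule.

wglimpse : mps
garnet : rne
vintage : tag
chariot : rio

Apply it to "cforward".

war

The rule is to move the last character to the front, then keep only the last 3 characters.
Starting from "cforward": after the first operation, "dcforwar"; after the second, "war".
(Check on "chariot": → "tchario" → "rio" ✓)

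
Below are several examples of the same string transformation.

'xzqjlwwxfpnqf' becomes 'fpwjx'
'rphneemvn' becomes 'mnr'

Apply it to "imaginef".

The rule is to keep one character in every 3, starting at position 1 (positions 1st, 4th, 7th, ...), then reverse the string.
Starting from "imaginef": after the first operation, "ige"; after the second, "egi".

egi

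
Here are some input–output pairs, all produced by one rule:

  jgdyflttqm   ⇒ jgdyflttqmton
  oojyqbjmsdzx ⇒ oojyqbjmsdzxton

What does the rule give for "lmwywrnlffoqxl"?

lmwywrnlffoqxlton

The rule is to append "ton".
On "lmwywrnlffoqxl" that produces "lmwywrnlffoqxlton".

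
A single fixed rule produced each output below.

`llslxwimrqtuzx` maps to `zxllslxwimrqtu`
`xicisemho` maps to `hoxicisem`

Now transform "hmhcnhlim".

In each case the input is transformed by: move the last 2 characters to the front (rotate right by 2).
On "hmhcnhlim" that produces "imhmhcnhl".

imhmhcnhl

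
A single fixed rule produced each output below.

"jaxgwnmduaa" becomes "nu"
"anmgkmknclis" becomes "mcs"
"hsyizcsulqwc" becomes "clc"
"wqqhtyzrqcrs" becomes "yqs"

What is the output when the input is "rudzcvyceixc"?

Rule — delete the first 3 characters, then keep one character in every 3, starting at position 3 (positions 3rd, 6th, 9th, ...).
Applying both steps to "rudzcvyceixc": "zcvyceixc", then "vec".
(Check on "jaxgwnmduaa": → "gwnmduaa" → "nu" ✓)

vec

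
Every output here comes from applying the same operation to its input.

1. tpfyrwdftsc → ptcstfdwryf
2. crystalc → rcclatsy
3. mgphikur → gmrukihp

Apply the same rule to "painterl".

The pattern: reverse the string, then move the last 2 characters to the front (rotate right by 2).
Doing the same to "painterl": "aplretni".

aplretni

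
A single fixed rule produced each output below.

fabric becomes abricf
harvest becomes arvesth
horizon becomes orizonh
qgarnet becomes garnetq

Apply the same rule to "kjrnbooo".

Looking at the pairs, the operation is to move the first character to the end.
"kjrnbooo" → "jrnboook".

jrnboook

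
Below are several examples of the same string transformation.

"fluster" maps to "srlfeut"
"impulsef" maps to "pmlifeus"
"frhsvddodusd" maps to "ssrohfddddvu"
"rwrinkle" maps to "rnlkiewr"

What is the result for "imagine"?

iigeanm

Rule — sort the characters into reverse alphabetical order, then move the first 2 characters to the end (rotate left by 2).
Starting from "imagine": after the first operation, "nmiigea"; after the second, "iigeanm".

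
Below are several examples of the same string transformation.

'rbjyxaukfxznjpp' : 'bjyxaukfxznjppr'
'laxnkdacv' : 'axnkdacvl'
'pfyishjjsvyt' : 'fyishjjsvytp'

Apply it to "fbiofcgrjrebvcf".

Each output is the input with this applied: move the first character to the end.
On "fbiofcgrjrebvcf" that produces "biofcgrjrebvcff".

biofcgrjrebvcff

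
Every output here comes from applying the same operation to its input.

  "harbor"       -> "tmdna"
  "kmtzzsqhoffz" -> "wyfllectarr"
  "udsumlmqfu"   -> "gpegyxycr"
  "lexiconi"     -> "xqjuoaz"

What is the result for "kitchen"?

The transformation: delete the last character, then shift every letter 12 places forward in the alphabet (wrapping around).
Working it through for "kitchen": intermediate "kitche", final "wufotq".
(Check on "udsumlmqfu": → "udsumlmqf" → "gpegyxycr" ✓)

wufotq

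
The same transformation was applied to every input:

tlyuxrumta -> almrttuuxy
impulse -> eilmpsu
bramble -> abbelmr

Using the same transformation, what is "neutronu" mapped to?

Rule — sort the characters into alphabetical order.
Doing the same to "neutronu": "ennortuu".

ennortuu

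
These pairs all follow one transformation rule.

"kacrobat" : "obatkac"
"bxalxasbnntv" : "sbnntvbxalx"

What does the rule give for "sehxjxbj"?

The transformation: swap the front and back halves of the string, then delete the last character.
On "sehxjxbj": the first step gives "jxbjsehx", and the second then gives "jxbjseh".

jxbjseh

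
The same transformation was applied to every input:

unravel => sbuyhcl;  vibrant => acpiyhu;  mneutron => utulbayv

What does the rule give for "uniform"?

What's happening: shift every letter 7 places forward in the alphabet (wrapping around), then move the last character to the front.
Working it through for "uniform": intermediate "bupmvyt", final "tbupmvy".

tbupmvy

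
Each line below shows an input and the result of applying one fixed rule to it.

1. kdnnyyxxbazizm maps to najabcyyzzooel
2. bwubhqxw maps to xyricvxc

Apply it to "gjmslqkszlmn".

Rule — shift every letter 1 place forward in the alphabet (wrapping around), then reverse the string.
Working it through for "gjmslqkszlmn": intermediate "hkntmrltamno", final "onmatlrmtnkh".

onmatlrmtnkh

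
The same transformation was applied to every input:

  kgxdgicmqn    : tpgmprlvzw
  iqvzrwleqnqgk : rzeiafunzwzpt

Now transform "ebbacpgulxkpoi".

In each case the input is transformed by: shift every letter 9 places forward in the alphabet (wrapping around).
So "ebbacpgulxkpoi" becomes "nkkjlypdugtyxr".

nkkjlypdugtyxr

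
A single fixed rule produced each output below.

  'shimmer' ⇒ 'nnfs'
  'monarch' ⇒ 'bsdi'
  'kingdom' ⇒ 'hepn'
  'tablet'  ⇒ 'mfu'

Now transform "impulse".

Rule — delete the first 3 characters, then shift every letter 1 place forward in the alphabet (wrapping around).
Working it through for "impulse": intermediate "ulse", final "vmtf".

vmtf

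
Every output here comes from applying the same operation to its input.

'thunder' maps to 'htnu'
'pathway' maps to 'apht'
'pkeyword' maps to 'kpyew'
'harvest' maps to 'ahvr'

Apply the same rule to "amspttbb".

Looking at the pairs, the operation is to delete the last 3 characters, then swap each adjacent pair of characters (1↔2, 3↔4, ...).
"amspttbb" → "mapst".

mapst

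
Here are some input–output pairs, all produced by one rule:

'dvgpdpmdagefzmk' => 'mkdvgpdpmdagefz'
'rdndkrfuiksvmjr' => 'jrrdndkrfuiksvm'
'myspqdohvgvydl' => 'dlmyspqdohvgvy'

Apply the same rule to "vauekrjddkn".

knvauekrjdd

The transformation: move the last 2 characters to the front (rotate right by 2).
On "vauekrjddkn" that produces "knvauekrjdd".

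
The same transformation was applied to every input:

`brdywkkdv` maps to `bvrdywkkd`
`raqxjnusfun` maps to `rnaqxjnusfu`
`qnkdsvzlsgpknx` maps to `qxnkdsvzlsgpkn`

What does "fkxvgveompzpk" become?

Rule — swap the first and last characters, then move the last character to the front.
Applying both steps to "fkxvgveompzpk": "kkxvgveompzpf", then "fkkxvgveompzp".

fkkxvgveompzp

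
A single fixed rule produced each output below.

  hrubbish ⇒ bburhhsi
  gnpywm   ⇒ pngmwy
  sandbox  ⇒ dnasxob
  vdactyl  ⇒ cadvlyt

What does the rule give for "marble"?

Rule — reverse the string, then move the first 3 characters to the end (rotate left by 3).
"marble" → "elbram" → "ramelb".

ramelb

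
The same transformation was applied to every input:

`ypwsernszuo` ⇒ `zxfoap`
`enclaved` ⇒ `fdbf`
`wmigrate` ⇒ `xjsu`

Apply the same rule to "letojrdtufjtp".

The pattern: keep every other character starting from the first (positions 1st, 3rd, 5th, ...), then shift every letter 1 place forward in the alphabet (wrapping around).
For "letojrdtufjtp" the result is "mukevkq".

mukevkq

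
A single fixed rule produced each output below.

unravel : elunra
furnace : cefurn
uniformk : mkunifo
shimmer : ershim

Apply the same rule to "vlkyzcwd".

In each case the input is transformed by: move the last 2 characters to the front (rotate right by 2), then delete the last character.
On "vlkyzcwd": the first step gives "wdvlkyzc", and the second then gives "wdvlkyz".
(Check on "shimmer": → "ershimm" → "ershim" ✓)

wdvlkyz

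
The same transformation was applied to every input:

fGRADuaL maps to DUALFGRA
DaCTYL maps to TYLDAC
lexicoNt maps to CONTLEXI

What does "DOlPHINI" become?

HINIDOLP

Rule — swap the front and back halves of the string, then convert every letter to uppercase.
"DOlPHINI" → "HINIDOlP" → "HINIDOLP".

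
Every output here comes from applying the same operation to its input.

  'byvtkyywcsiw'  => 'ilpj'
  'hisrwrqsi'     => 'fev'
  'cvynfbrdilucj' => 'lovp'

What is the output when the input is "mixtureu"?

ke

Each output is the input with this applied: shift every letter 13 places forward in the alphabet (wrapping around) — i.e. ROT13, then keep one character in every 3, starting at position 3 (positions 3rd, 6th, 9th, ...).
Starting from "mixtureu": after the first operation, "zvkgherh"; after the second, "ke".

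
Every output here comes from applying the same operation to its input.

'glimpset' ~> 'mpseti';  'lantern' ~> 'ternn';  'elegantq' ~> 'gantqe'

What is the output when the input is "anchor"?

Looking at the pairs, the operation is to delete the first 2 characters, then move the first character to the end.
Applying both steps to "anchor": "chor", then "horc".

horc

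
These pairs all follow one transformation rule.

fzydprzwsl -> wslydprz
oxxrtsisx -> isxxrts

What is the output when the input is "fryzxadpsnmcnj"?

What's happening: delete the first 2 characters, then move the last 3 characters to the front (rotate right by 3).
"fryzxadpsnmcnj" → "yzxadpsnmcnj" → "cnjyzxadpsnm".
(Check on "fzydprzwsl": → "ydprzwsl" → "wslydprz" ✓)

cnjyzxadpsnm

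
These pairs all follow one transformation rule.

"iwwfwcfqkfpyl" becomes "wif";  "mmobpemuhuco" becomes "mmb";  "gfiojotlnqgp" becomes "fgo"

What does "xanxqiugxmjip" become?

The rule is to swap each adjacent pair of characters (1↔2, 3↔4, ...), then keep only the first 3 characters.
Working it through for "xanxqiugxmjip": intermediate "axxniqgumxijp", final "axx".

axx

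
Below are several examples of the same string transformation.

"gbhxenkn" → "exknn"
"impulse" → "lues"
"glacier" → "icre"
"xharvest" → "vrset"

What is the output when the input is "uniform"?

The rule is to delete the first 3 characters, then swap each adjacent pair of characters (1↔2, 3↔4, ...).
Starting from "uniform": after the first operation, "form"; after the second, "ofmr".
(Check on "impulse": → "ulse" → "lues" ✓)

ofmr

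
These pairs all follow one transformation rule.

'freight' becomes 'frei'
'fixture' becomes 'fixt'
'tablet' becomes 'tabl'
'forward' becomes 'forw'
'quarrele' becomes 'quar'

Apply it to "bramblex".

The pattern: keep only the first 4 characters.
For "bramblex" the result is "bram".

bram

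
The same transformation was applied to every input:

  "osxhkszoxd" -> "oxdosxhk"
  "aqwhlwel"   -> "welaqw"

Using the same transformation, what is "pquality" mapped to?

The rule is to move the last 3 characters to the front (rotate right by 3), then delete the last 2 characters.
Working it through for "pquality": intermediate "itypqual", final "itypqu".

itypqu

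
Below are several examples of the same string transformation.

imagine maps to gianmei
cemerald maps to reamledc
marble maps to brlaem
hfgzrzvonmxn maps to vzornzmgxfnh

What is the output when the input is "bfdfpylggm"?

The transformation: take characters alternately from the front and the back (1st, last, 2nd, 2nd-last, ...), then reverse the string.
Working it through for "bfdfpylggm": intermediate "bmfgdgflpy", final "yplfgdgfmb".
(Check on "hfgzrzvonmxn": → "hnfxgmznrozv" → "vzornzmgxfnh" ✓)

yplfgdgfmb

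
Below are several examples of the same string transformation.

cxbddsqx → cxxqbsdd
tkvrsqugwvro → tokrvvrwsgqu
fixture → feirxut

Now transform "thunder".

What's happening: take characters alternately from the front and the back (1st, last, 2nd, 2nd-last, ...).
On "thunder" that produces "trheudn".

trheudn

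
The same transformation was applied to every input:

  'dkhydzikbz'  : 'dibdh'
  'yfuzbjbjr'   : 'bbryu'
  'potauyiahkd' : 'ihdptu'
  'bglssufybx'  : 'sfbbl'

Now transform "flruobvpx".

ovxfr

Each output is the input with this applied: keep every other character starting from the first (positions 1st, 3rd, 5th, ...), then move the last 3 characters to the front (rotate right by 3).
For "flruobvpx", step one produces "frovx"; step two turns that into "ovxfr".
(Check on "potauyiahkd": → "ptuihd" → "ihdptu" ✓)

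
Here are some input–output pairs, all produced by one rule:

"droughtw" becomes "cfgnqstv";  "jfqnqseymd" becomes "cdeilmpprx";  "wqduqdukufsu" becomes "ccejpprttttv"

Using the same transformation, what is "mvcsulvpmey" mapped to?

What's happening: shift every letter 1 place backward in the alphabet (wrapping around), then sort the characters into alphabetical order.
"mvcsulvpmey" → "bdkllortuux".

bdkllortuux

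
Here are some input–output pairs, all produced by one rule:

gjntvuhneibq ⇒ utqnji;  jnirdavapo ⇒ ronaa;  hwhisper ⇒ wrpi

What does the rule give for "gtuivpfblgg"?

The rule is to keep every other character starting from the second (positions 2nd, 4th, 6th, ...), then sort the characters into reverse alphabetical order.
Applying both steps to "gtuivpfblgg": "tipbg", then "tpigb".

tpigb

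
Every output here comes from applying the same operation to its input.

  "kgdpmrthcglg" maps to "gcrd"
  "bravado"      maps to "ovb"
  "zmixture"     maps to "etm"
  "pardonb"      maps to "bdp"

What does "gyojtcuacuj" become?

Rule — reverse the string, then keep one character in every 3, starting at position 1 (positions 1st, 4th, 7th, ...).
Applying both steps to "gyojtcuacuj": "jucauctjoyg", then "jaty".
(Check on "bravado": → "odavarb" → "ovb" ✓)

jaty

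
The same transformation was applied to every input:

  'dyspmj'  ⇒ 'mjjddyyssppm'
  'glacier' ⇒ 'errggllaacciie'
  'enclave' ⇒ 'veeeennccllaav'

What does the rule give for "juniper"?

errjjuunniippe

The pattern: double every character, then move the last 3 characters to the front (rotate right by 3).
Starting from "juniper": after the first operation, "jjuunniippeerr"; after the second, "errjjuunniippe".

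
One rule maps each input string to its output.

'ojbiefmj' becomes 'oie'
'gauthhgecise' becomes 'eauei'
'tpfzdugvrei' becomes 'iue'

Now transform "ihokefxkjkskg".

ioe

The rule is to move the last character to the front, then keep only the vowels.
Applying that to "ihokefxkjkskg" gives "ioe".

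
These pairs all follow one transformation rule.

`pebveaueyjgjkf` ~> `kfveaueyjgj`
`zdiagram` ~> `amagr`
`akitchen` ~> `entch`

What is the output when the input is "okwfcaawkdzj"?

zjfcaawkd

The pattern: delete the first 3 characters, then move the last 2 characters to the front (rotate right by 2).
For "okwfcaawkdzj", step one produces "fcaawkdzj"; step two turns that into "zjfcaawkd".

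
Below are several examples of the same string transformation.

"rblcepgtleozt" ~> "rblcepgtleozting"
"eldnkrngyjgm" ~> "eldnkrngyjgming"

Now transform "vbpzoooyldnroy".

Rule — append "ing".
Doing the same to "vbpzoooyldnroy": "vbpzoooyldnroying".

vbpzoooyldnroying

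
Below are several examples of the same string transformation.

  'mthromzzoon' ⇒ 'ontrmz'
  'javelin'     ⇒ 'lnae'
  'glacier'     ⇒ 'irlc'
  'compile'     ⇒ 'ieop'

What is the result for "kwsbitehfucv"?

uvwbth

The pattern: move the last 3 characters to the front (rotate right by 3), then keep every other character starting from the first (positions 1st, 3rd, 5th, ...).
On "kwsbitehfucv": the first step gives "ucvkwsbitehf", and the second then gives "uvwbth".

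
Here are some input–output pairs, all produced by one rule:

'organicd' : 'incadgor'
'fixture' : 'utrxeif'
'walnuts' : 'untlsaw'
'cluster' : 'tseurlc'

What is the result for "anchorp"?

What's happening: move the last 3 characters to the front (rotate right by 3), then take characters alternately from the front and the back (1st, last, 2nd, 2nd-last, ...).
"anchorp" → "orpanch" → "ohrcpna".

ohrcpna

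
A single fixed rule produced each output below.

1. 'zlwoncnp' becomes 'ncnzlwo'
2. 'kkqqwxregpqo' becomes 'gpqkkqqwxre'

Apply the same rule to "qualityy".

Each output is the input with this applied: delete the last character, then move the last 3 characters to the front (rotate right by 3).
Applying that to "qualityy" gives "ityqual".

ityqual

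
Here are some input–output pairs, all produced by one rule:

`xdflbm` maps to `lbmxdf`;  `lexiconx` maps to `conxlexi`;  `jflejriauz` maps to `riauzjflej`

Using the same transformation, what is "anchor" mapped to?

Each output is the input with this applied: swap the front and back halves of the string.
"anchor" → "horanc".

horanc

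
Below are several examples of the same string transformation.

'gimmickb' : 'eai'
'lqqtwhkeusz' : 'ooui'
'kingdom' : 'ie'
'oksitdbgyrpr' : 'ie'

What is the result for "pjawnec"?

ua

The pattern: shift every letter 2 places backward in the alphabet (wrapping around), then keep only the vowels.
Starting from "pjawnec": after the first operation, "nhyulca"; after the second, "ua".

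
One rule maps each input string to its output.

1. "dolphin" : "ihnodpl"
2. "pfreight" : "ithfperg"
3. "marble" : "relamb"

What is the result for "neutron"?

ornentu

Looking at the pairs, the operation is to swap each adjacent pair of characters (1↔2, 3↔4, ...), then move the last 3 characters to the front (rotate right by 3).
"neutron" → "entuorn" → "ornentu".
(Check on "pfreight": → "fpergith" → "ithfperg" ✓)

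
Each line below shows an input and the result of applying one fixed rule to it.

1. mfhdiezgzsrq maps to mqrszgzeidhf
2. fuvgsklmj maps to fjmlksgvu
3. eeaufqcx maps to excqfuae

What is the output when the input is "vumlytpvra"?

Each output is the input with this applied: move the first character to the end, then reverse the string.
For "vumlytpvra", step one produces "umlytpvrav"; step two turns that into "varvptylmu".

varvptylmu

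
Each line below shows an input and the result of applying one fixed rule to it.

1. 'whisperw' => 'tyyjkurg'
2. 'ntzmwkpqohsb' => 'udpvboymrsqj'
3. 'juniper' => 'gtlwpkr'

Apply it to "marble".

ngoctd

Each output is the input with this applied: move the last 2 characters to the front (rotate right by 2), then shift every letter 2 places forward in the alphabet (wrapping around).
Applying both steps to "marble": "lemarb", then "ngoctd".
(Check on "whisperw": → "rwwhispe" → "tyyjkurg" ✓)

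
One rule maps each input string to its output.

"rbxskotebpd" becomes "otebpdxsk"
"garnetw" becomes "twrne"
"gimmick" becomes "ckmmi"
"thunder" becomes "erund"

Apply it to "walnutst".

tstlnu

The rule is to delete the first 2 characters, then move the first 3 characters to the end (rotate left by 3).
On "walnutst" that produces "tstlnu".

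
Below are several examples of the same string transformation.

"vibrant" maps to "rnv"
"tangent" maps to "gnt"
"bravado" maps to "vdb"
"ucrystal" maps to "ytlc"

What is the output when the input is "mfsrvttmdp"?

The rule is to move the first 2 characters to the end (rotate left by 2), then keep every other character starting from the second (positions 2nd, 4th, 6th, ...).
Working it through for "mfsrvttmdp": intermediate "srvttmdpmf", final "rtmpf".
(Check on "vibrant": → "brantvi" → "rnv" ✓)

rtmpf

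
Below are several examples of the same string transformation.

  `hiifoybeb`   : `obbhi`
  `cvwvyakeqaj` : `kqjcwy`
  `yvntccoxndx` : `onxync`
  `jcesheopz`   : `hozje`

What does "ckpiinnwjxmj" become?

Looking at the pairs, the operation is to keep every other character starting from the first (positions 1st, 3rd, 5th, ...), then move the last 3 characters to the front (rotate right by 3).
Applying both steps to "ckpiinnwjxmj": "cpinjm", then "njmcpi".

njmcpi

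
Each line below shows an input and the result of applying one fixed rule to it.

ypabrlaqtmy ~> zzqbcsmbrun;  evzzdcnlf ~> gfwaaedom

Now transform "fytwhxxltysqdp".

qgzuxiyymuztre

What's happening: shift every letter 1 place forward in the alphabet (wrapping around), then move the last character to the front.
Starting from "fytwhxxltysqdp": after the first operation, "gzuxiyymuztreq"; after the second, "qgzuxiyymuztre".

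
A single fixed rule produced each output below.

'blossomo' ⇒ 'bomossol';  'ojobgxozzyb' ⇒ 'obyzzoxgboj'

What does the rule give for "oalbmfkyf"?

ofykfmbla

In each case the input is transformed by: reverse the string, then move the last character to the front.
Starting from "oalbmfkyf": after the first operation, "fykfmblao"; after the second, "ofykfmbla".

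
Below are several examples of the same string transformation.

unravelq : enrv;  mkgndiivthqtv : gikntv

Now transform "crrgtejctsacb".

What's happening: sort the characters into alphabetical order, then keep every other character starting from the second (positions 2nd, 4th, 6th, ...).
For "crrgtejctsacb" the result is "bcejrt".
(Check on "unravelq": → "aelnqruv" → "enrv" ✓)

bcejrt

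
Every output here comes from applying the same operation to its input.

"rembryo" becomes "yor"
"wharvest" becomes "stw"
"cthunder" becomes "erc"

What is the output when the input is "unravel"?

elu

The rule is to move the last 2 characters to the front (rotate right by 2), then keep only the first 3 characters.
Starting from "unravel": after the first operation, "elunrav"; after the second, "elu".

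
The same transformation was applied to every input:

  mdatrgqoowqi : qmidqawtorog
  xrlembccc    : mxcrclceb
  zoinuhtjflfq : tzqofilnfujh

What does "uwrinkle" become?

The rule is to take characters alternately from the front and the back (1st, last, 2nd, 2nd-last, ...), then move the last character to the front.
Working it through for "uwrinkle": intermediate "uewlrkin", final "nuewlrki".
(Check on "xrlembccc": → "xcrclcebm" → "mxcrclceb" ✓)

nuewlrki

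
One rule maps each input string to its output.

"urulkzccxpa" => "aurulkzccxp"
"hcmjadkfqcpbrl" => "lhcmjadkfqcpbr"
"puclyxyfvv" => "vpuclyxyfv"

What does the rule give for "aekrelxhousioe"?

Rule — move the last character to the front.
Doing the same to "aekrelxhousioe": "eaekrelxhousio".

eaekrelxhousio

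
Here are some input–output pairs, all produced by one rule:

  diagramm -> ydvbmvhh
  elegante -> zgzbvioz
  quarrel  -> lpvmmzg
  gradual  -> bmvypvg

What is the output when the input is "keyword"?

The transformation: shift every letter 5 places backward in the alphabet (wrapping around).
"keyword" → "fztrjmy".

fztrjmy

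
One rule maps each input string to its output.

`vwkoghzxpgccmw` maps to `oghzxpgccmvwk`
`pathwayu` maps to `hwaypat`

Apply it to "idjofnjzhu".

Each output is the input with this applied: delete the last character, then move the first 3 characters to the end (rotate left by 3).
On "idjofnjzhu": the first step gives "idjofnjzh", and the second then gives "ofnjzhidj".

ofnjzhidj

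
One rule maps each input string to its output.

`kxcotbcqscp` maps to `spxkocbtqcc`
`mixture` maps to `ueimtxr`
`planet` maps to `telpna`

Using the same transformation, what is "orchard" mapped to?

The rule is to swap each adjacent pair of characters (1↔2, 3↔4, ...), then move the last 2 characters to the front (rotate right by 2).
"orchard" → "adrohcr".

adrohcr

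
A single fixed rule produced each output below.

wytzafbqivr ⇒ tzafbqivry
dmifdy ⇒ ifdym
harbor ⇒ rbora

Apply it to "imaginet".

aginetm

Each output is the input with this applied: delete the first character, then move the first character to the end.
"imaginet" → "maginet" → "aginetm".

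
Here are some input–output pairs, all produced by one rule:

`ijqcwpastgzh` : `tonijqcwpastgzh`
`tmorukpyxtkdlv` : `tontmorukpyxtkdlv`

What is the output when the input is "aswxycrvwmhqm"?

tonaswxycrvwmhqm

Looking at the pairs, the operation is to prepend "ton".
For "aswxycrvwmhqm" the result is "tonaswxycrvwmhqm".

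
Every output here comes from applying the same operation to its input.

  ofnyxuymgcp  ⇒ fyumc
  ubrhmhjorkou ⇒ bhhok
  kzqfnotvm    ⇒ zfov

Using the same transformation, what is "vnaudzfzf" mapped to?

What's happening: delete the last character, then keep every other character starting from the second (positions 2nd, 4th, 6th, ...).
Working it through for "vnaudzfzf": intermediate "vnaudzfz", final "nuzz".

nuzz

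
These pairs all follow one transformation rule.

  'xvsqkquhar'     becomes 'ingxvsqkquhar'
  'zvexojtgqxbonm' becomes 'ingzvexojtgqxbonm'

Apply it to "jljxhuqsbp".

Looking at the pairs, the operation is to prepend "ing".
"jljxhuqsbp" → "ingjljxhuqsbp".

ingjljxhuqsbp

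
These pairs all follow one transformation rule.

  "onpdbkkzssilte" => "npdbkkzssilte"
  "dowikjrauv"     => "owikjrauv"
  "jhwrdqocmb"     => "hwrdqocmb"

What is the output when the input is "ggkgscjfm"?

The rule is to delete the first character.
"ggkgscjfm" → "gkgscjfm".

gkgscjfm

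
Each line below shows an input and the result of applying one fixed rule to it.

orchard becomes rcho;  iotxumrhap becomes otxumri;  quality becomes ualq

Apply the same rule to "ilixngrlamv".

Each output is the input with this applied: delete the last 3 characters, then move the first character to the end.
Working it through for "ilixngrlamv": intermediate "ilixngrl", final "lixngrli".
(Check on "quality": → "qual" → "ualq" ✓)

lixngrli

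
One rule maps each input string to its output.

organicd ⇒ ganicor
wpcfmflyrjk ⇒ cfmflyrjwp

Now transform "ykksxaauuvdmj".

ksxaauuvdmyk

What's happening: delete the last character, then move the first 2 characters to the end (rotate left by 2).
So "ykksxaauuvdmj" becomes "ksxaauuvdmyk".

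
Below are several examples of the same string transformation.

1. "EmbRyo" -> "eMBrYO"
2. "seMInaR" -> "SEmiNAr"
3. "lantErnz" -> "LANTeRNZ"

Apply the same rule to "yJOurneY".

YjoURNEy

Looking at the pairs, the operation is to flip the case of every letter.
Applying that to "yJOurneY" gives "YjoURNEy".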